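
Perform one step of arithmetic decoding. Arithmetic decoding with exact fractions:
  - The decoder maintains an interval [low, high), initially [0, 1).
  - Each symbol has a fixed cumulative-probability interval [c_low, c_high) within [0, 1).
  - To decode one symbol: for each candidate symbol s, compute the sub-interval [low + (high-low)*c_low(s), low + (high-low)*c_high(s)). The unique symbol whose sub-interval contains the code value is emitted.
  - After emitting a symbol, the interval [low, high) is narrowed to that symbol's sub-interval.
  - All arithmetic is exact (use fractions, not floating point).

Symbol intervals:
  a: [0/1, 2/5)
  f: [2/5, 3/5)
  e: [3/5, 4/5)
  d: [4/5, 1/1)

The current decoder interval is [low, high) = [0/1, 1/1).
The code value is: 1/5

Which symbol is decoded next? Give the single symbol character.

Interval width = high − low = 1/1 − 0/1 = 1/1
Scaled code = (code − low) / width = (1/5 − 0/1) / 1/1 = 1/5
  a: [0/1, 2/5) ← scaled code falls here ✓
  f: [2/5, 3/5) 
  e: [3/5, 4/5) 
  d: [4/5, 1/1) 

Answer: a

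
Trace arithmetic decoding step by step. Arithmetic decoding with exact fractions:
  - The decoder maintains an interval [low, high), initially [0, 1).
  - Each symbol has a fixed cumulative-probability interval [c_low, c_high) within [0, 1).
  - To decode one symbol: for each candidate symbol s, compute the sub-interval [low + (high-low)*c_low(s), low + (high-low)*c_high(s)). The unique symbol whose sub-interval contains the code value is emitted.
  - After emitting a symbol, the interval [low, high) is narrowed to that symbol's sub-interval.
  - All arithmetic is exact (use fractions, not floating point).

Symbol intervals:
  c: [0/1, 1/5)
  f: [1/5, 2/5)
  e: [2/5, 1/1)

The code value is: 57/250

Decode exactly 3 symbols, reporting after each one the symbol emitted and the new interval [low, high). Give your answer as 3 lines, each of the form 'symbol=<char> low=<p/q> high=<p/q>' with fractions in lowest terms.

Step 1: interval [0/1, 1/1), width = 1/1 - 0/1 = 1/1
  'c': [0/1 + 1/1*0/1, 0/1 + 1/1*1/5) = [0/1, 1/5)
  'f': [0/1 + 1/1*1/5, 0/1 + 1/1*2/5) = [1/5, 2/5) <- contains code 57/250
  'e': [0/1 + 1/1*2/5, 0/1 + 1/1*1/1) = [2/5, 1/1)
  emit 'f', narrow to [1/5, 2/5)
Step 2: interval [1/5, 2/5), width = 2/5 - 1/5 = 1/5
  'c': [1/5 + 1/5*0/1, 1/5 + 1/5*1/5) = [1/5, 6/25) <- contains code 57/250
  'f': [1/5 + 1/5*1/5, 1/5 + 1/5*2/5) = [6/25, 7/25)
  'e': [1/5 + 1/5*2/5, 1/5 + 1/5*1/1) = [7/25, 2/5)
  emit 'c', narrow to [1/5, 6/25)
Step 3: interval [1/5, 6/25), width = 6/25 - 1/5 = 1/25
  'c': [1/5 + 1/25*0/1, 1/5 + 1/25*1/5) = [1/5, 26/125)
  'f': [1/5 + 1/25*1/5, 1/5 + 1/25*2/5) = [26/125, 27/125)
  'e': [1/5 + 1/25*2/5, 1/5 + 1/25*1/1) = [27/125, 6/25) <- contains code 57/250
  emit 'e', narrow to [27/125, 6/25)

Answer: symbol=f low=1/5 high=2/5
symbol=c low=1/5 high=6/25
symbol=e low=27/125 high=6/25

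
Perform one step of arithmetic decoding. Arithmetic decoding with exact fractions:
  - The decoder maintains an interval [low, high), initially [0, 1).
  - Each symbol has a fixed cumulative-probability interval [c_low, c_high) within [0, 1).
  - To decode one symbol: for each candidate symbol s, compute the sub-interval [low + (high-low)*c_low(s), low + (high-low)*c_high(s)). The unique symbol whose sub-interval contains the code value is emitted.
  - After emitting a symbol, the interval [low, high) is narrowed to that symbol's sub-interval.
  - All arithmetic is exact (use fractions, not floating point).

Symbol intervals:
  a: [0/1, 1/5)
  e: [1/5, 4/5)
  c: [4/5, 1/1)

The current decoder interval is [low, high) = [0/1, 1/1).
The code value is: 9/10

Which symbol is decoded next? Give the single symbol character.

Interval width = high − low = 1/1 − 0/1 = 1/1
Scaled code = (code − low) / width = (9/10 − 0/1) / 1/1 = 9/10
  a: [0/1, 1/5) 
  e: [1/5, 4/5) 
  c: [4/5, 1/1) ← scaled code falls here ✓

Answer: c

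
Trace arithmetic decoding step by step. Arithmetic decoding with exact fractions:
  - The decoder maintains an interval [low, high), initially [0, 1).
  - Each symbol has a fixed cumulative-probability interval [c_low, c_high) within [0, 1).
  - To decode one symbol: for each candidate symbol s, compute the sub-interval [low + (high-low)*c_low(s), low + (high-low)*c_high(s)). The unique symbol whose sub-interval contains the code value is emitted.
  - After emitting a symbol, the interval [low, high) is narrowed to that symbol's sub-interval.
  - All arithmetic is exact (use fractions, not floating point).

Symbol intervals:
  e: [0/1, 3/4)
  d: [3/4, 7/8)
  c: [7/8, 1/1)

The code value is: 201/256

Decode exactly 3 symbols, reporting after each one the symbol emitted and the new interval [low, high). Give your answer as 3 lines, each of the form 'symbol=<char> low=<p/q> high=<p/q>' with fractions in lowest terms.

Answer: symbol=d low=3/4 high=7/8
symbol=e low=3/4 high=27/32
symbol=e low=3/4 high=105/128

Derivation:
Step 1: interval [0/1, 1/1), width = 1/1 - 0/1 = 1/1
  'e': [0/1 + 1/1*0/1, 0/1 + 1/1*3/4) = [0/1, 3/4)
  'd': [0/1 + 1/1*3/4, 0/1 + 1/1*7/8) = [3/4, 7/8) <- contains code 201/256
  'c': [0/1 + 1/1*7/8, 0/1 + 1/1*1/1) = [7/8, 1/1)
  emit 'd', narrow to [3/4, 7/8)
Step 2: interval [3/4, 7/8), width = 7/8 - 3/4 = 1/8
  'e': [3/4 + 1/8*0/1, 3/4 + 1/8*3/4) = [3/4, 27/32) <- contains code 201/256
  'd': [3/4 + 1/8*3/4, 3/4 + 1/8*7/8) = [27/32, 55/64)
  'c': [3/4 + 1/8*7/8, 3/4 + 1/8*1/1) = [55/64, 7/8)
  emit 'e', narrow to [3/4, 27/32)
Step 3: interval [3/4, 27/32), width = 27/32 - 3/4 = 3/32
  'e': [3/4 + 3/32*0/1, 3/4 + 3/32*3/4) = [3/4, 105/128) <- contains code 201/256
  'd': [3/4 + 3/32*3/4, 3/4 + 3/32*7/8) = [105/128, 213/256)
  'c': [3/4 + 3/32*7/8, 3/4 + 3/32*1/1) = [213/256, 27/32)
  emit 'e', narrow to [3/4, 105/128)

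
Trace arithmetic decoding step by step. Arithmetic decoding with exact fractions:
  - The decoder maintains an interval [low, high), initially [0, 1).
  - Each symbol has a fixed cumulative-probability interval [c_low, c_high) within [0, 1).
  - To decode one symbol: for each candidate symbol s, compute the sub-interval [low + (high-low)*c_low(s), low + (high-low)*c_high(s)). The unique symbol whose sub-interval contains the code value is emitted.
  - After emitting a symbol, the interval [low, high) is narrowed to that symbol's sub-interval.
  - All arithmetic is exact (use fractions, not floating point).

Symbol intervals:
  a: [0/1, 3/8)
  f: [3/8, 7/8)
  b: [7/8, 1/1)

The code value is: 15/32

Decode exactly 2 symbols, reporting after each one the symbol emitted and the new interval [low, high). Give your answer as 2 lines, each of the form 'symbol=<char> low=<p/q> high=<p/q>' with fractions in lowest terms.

Answer: symbol=f low=3/8 high=7/8
symbol=a low=3/8 high=9/16

Derivation:
Step 1: interval [0/1, 1/1), width = 1/1 - 0/1 = 1/1
  'a': [0/1 + 1/1*0/1, 0/1 + 1/1*3/8) = [0/1, 3/8)
  'f': [0/1 + 1/1*3/8, 0/1 + 1/1*7/8) = [3/8, 7/8) <- contains code 15/32
  'b': [0/1 + 1/1*7/8, 0/1 + 1/1*1/1) = [7/8, 1/1)
  emit 'f', narrow to [3/8, 7/8)
Step 2: interval [3/8, 7/8), width = 7/8 - 3/8 = 1/2
  'a': [3/8 + 1/2*0/1, 3/8 + 1/2*3/8) = [3/8, 9/16) <- contains code 15/32
  'f': [3/8 + 1/2*3/8, 3/8 + 1/2*7/8) = [9/16, 13/16)
  'b': [3/8 + 1/2*7/8, 3/8 + 1/2*1/1) = [13/16, 7/8)
  emit 'a', narrow to [3/8, 9/16)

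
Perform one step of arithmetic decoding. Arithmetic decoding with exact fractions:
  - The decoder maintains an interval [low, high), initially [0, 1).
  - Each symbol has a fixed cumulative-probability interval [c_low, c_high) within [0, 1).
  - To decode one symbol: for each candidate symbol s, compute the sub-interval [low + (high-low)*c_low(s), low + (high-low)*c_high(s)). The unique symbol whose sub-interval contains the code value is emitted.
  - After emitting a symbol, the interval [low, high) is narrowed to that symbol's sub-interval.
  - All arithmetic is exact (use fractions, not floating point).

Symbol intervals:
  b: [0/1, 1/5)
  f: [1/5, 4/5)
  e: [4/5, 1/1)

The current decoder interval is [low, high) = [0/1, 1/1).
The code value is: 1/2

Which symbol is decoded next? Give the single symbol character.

Interval width = high − low = 1/1 − 0/1 = 1/1
Scaled code = (code − low) / width = (1/2 − 0/1) / 1/1 = 1/2
  b: [0/1, 1/5) 
  f: [1/5, 4/5) ← scaled code falls here ✓
  e: [4/5, 1/1) 

Answer: f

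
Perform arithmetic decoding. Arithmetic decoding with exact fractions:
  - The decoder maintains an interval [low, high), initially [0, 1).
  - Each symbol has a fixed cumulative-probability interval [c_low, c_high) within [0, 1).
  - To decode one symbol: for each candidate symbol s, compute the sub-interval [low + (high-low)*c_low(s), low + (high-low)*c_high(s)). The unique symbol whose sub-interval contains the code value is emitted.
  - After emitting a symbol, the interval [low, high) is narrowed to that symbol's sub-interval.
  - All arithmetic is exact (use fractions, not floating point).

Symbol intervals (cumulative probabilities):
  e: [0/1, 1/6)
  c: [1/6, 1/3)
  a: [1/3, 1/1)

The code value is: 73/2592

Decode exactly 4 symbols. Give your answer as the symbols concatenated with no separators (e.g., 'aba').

Step 1: interval [0/1, 1/1), width = 1/1 - 0/1 = 1/1
  'e': [0/1 + 1/1*0/1, 0/1 + 1/1*1/6) = [0/1, 1/6) <- contains code 73/2592
  'c': [0/1 + 1/1*1/6, 0/1 + 1/1*1/3) = [1/6, 1/3)
  'a': [0/1 + 1/1*1/3, 0/1 + 1/1*1/1) = [1/3, 1/1)
  emit 'e', narrow to [0/1, 1/6)
Step 2: interval [0/1, 1/6), width = 1/6 - 0/1 = 1/6
  'e': [0/1 + 1/6*0/1, 0/1 + 1/6*1/6) = [0/1, 1/36)
  'c': [0/1 + 1/6*1/6, 0/1 + 1/6*1/3) = [1/36, 1/18) <- contains code 73/2592
  'a': [0/1 + 1/6*1/3, 0/1 + 1/6*1/1) = [1/18, 1/6)
  emit 'c', narrow to [1/36, 1/18)
Step 3: interval [1/36, 1/18), width = 1/18 - 1/36 = 1/36
  'e': [1/36 + 1/36*0/1, 1/36 + 1/36*1/6) = [1/36, 7/216) <- contains code 73/2592
  'c': [1/36 + 1/36*1/6, 1/36 + 1/36*1/3) = [7/216, 1/27)
  'a': [1/36 + 1/36*1/3, 1/36 + 1/36*1/1) = [1/27, 1/18)
  emit 'e', narrow to [1/36, 7/216)
Step 4: interval [1/36, 7/216), width = 7/216 - 1/36 = 1/216
  'e': [1/36 + 1/216*0/1, 1/36 + 1/216*1/6) = [1/36, 37/1296) <- contains code 73/2592
  'c': [1/36 + 1/216*1/6, 1/36 + 1/216*1/3) = [37/1296, 19/648)
  'a': [1/36 + 1/216*1/3, 1/36 + 1/216*1/1) = [19/648, 7/216)
  emit 'e', narrow to [1/36, 37/1296)

Answer: ecee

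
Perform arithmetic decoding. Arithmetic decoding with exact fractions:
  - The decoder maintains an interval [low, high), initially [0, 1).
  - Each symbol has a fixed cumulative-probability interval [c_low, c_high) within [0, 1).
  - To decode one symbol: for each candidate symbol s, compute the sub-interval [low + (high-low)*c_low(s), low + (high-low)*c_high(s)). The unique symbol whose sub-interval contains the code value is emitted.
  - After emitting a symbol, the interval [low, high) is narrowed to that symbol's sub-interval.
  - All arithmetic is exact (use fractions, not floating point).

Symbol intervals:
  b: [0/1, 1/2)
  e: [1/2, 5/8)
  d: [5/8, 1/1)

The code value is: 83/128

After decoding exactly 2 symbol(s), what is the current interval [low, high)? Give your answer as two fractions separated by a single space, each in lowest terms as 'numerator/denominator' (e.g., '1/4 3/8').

Step 1: interval [0/1, 1/1), width = 1/1 - 0/1 = 1/1
  'b': [0/1 + 1/1*0/1, 0/1 + 1/1*1/2) = [0/1, 1/2)
  'e': [0/1 + 1/1*1/2, 0/1 + 1/1*5/8) = [1/2, 5/8)
  'd': [0/1 + 1/1*5/8, 0/1 + 1/1*1/1) = [5/8, 1/1) <- contains code 83/128
  emit 'd', narrow to [5/8, 1/1)
Step 2: interval [5/8, 1/1), width = 1/1 - 5/8 = 3/8
  'b': [5/8 + 3/8*0/1, 5/8 + 3/8*1/2) = [5/8, 13/16) <- contains code 83/128
  'e': [5/8 + 3/8*1/2, 5/8 + 3/8*5/8) = [13/16, 55/64)
  'd': [5/8 + 3/8*5/8, 5/8 + 3/8*1/1) = [55/64, 1/1)
  emit 'b', narrow to [5/8, 13/16)

Answer: 5/8 13/16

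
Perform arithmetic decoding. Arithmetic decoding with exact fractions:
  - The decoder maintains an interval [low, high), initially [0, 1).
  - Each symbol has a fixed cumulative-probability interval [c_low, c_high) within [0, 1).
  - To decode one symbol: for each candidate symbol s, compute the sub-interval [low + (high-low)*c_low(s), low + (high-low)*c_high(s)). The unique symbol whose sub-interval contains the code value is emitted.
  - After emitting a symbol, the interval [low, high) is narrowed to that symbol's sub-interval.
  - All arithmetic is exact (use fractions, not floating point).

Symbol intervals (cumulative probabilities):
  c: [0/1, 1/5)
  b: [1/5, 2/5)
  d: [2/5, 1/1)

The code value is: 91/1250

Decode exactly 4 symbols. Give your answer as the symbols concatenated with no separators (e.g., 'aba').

Answer: cbdd

Derivation:
Step 1: interval [0/1, 1/1), width = 1/1 - 0/1 = 1/1
  'c': [0/1 + 1/1*0/1, 0/1 + 1/1*1/5) = [0/1, 1/5) <- contains code 91/1250
  'b': [0/1 + 1/1*1/5, 0/1 + 1/1*2/5) = [1/5, 2/5)
  'd': [0/1 + 1/1*2/5, 0/1 + 1/1*1/1) = [2/5, 1/1)
  emit 'c', narrow to [0/1, 1/5)
Step 2: interval [0/1, 1/5), width = 1/5 - 0/1 = 1/5
  'c': [0/1 + 1/5*0/1, 0/1 + 1/5*1/5) = [0/1, 1/25)
  'b': [0/1 + 1/5*1/5, 0/1 + 1/5*2/5) = [1/25, 2/25) <- contains code 91/1250
  'd': [0/1 + 1/5*2/5, 0/1 + 1/5*1/1) = [2/25, 1/5)
  emit 'b', narrow to [1/25, 2/25)
Step 3: interval [1/25, 2/25), width = 2/25 - 1/25 = 1/25
  'c': [1/25 + 1/25*0/1, 1/25 + 1/25*1/5) = [1/25, 6/125)
  'b': [1/25 + 1/25*1/5, 1/25 + 1/25*2/5) = [6/125, 7/125)
  'd': [1/25 + 1/25*2/5, 1/25 + 1/25*1/1) = [7/125, 2/25) <- contains code 91/1250
  emit 'd', narrow to [7/125, 2/25)
Step 4: interval [7/125, 2/25), width = 2/25 - 7/125 = 3/125
  'c': [7/125 + 3/125*0/1, 7/125 + 3/125*1/5) = [7/125, 38/625)
  'b': [7/125 + 3/125*1/5, 7/125 + 3/125*2/5) = [38/625, 41/625)
  'd': [7/125 + 3/125*2/5, 7/125 + 3/125*1/1) = [41/625, 2/25) <- contains code 91/1250
  emit 'd', narrow to [41/625, 2/25)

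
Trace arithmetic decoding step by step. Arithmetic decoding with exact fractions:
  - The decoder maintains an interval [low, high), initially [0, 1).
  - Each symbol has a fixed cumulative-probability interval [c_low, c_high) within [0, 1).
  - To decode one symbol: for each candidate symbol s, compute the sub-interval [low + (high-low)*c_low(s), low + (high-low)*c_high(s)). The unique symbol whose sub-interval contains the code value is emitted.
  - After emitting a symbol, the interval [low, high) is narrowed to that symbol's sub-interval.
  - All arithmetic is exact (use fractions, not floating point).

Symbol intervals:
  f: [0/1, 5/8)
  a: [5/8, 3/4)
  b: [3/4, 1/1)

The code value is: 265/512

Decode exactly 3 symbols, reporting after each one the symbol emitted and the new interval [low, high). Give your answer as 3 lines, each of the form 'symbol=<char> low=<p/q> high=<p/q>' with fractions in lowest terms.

Step 1: interval [0/1, 1/1), width = 1/1 - 0/1 = 1/1
  'f': [0/1 + 1/1*0/1, 0/1 + 1/1*5/8) = [0/1, 5/8) <- contains code 265/512
  'a': [0/1 + 1/1*5/8, 0/1 + 1/1*3/4) = [5/8, 3/4)
  'b': [0/1 + 1/1*3/4, 0/1 + 1/1*1/1) = [3/4, 1/1)
  emit 'f', narrow to [0/1, 5/8)
Step 2: interval [0/1, 5/8), width = 5/8 - 0/1 = 5/8
  'f': [0/1 + 5/8*0/1, 0/1 + 5/8*5/8) = [0/1, 25/64)
  'a': [0/1 + 5/8*5/8, 0/1 + 5/8*3/4) = [25/64, 15/32)
  'b': [0/1 + 5/8*3/4, 0/1 + 5/8*1/1) = [15/32, 5/8) <- contains code 265/512
  emit 'b', narrow to [15/32, 5/8)
Step 3: interval [15/32, 5/8), width = 5/8 - 15/32 = 5/32
  'f': [15/32 + 5/32*0/1, 15/32 + 5/32*5/8) = [15/32, 145/256) <- contains code 265/512
  'a': [15/32 + 5/32*5/8, 15/32 + 5/32*3/4) = [145/256, 75/128)
  'b': [15/32 + 5/32*3/4, 15/32 + 5/32*1/1) = [75/128, 5/8)
  emit 'f', narrow to [15/32, 145/256)

Answer: symbol=f low=0/1 high=5/8
symbol=b low=15/32 high=5/8
symbol=f low=15/32 high=145/256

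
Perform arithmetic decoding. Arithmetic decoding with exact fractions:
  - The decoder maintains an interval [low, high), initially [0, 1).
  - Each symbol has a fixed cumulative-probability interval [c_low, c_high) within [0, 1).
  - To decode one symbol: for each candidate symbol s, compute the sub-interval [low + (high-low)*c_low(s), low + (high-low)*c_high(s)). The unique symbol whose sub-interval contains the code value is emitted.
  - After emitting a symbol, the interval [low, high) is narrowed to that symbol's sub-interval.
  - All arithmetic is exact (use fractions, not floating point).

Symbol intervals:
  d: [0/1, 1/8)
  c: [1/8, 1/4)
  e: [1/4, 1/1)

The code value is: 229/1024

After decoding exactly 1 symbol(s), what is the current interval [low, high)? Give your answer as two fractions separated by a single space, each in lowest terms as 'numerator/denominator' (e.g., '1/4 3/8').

Step 1: interval [0/1, 1/1), width = 1/1 - 0/1 = 1/1
  'd': [0/1 + 1/1*0/1, 0/1 + 1/1*1/8) = [0/1, 1/8)
  'c': [0/1 + 1/1*1/8, 0/1 + 1/1*1/4) = [1/8, 1/4) <- contains code 229/1024
  'e': [0/1 + 1/1*1/4, 0/1 + 1/1*1/1) = [1/4, 1/1)
  emit 'c', narrow to [1/8, 1/4)

Answer: 1/8 1/4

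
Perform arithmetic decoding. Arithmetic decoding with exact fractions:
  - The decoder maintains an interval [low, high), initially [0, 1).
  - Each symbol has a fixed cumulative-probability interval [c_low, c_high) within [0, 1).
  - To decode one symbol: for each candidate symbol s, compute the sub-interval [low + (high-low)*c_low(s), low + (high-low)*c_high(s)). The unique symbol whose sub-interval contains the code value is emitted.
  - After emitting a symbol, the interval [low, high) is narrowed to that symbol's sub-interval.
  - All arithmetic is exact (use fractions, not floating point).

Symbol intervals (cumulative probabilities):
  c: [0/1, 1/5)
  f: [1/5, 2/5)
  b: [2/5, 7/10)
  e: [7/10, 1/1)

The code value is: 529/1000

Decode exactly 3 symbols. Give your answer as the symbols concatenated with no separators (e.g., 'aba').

Answer: bbc

Derivation:
Step 1: interval [0/1, 1/1), width = 1/1 - 0/1 = 1/1
  'c': [0/1 + 1/1*0/1, 0/1 + 1/1*1/5) = [0/1, 1/5)
  'f': [0/1 + 1/1*1/5, 0/1 + 1/1*2/5) = [1/5, 2/5)
  'b': [0/1 + 1/1*2/5, 0/1 + 1/1*7/10) = [2/5, 7/10) <- contains code 529/1000
  'e': [0/1 + 1/1*7/10, 0/1 + 1/1*1/1) = [7/10, 1/1)
  emit 'b', narrow to [2/5, 7/10)
Step 2: interval [2/5, 7/10), width = 7/10 - 2/5 = 3/10
  'c': [2/5 + 3/10*0/1, 2/5 + 3/10*1/5) = [2/5, 23/50)
  'f': [2/5 + 3/10*1/5, 2/5 + 3/10*2/5) = [23/50, 13/25)
  'b': [2/5 + 3/10*2/5, 2/5 + 3/10*7/10) = [13/25, 61/100) <- contains code 529/1000
  'e': [2/5 + 3/10*7/10, 2/5 + 3/10*1/1) = [61/100, 7/10)
  emit 'b', narrow to [13/25, 61/100)
Step 3: interval [13/25, 61/100), width = 61/100 - 13/25 = 9/100
  'c': [13/25 + 9/100*0/1, 13/25 + 9/100*1/5) = [13/25, 269/500) <- contains code 529/1000
  'f': [13/25 + 9/100*1/5, 13/25 + 9/100*2/5) = [269/500, 139/250)
  'b': [13/25 + 9/100*2/5, 13/25 + 9/100*7/10) = [139/250, 583/1000)
  'e': [13/25 + 9/100*7/10, 13/25 + 9/100*1/1) = [583/1000, 61/100)
  emit 'c', narrow to [13/25, 269/500)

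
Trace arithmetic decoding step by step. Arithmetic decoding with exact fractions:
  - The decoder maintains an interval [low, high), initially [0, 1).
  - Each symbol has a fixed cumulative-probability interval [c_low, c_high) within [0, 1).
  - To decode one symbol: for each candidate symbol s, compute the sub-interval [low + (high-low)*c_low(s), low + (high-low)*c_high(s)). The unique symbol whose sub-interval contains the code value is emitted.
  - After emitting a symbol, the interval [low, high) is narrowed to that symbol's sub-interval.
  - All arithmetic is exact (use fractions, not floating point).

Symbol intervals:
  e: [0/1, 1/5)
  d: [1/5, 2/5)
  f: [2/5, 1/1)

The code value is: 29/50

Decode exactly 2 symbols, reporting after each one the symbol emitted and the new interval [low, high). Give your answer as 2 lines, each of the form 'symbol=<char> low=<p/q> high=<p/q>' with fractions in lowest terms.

Step 1: interval [0/1, 1/1), width = 1/1 - 0/1 = 1/1
  'e': [0/1 + 1/1*0/1, 0/1 + 1/1*1/5) = [0/1, 1/5)
  'd': [0/1 + 1/1*1/5, 0/1 + 1/1*2/5) = [1/5, 2/5)
  'f': [0/1 + 1/1*2/5, 0/1 + 1/1*1/1) = [2/5, 1/1) <- contains code 29/50
  emit 'f', narrow to [2/5, 1/1)
Step 2: interval [2/5, 1/1), width = 1/1 - 2/5 = 3/5
  'e': [2/5 + 3/5*0/1, 2/5 + 3/5*1/5) = [2/5, 13/25)
  'd': [2/5 + 3/5*1/5, 2/5 + 3/5*2/5) = [13/25, 16/25) <- contains code 29/50
  'f': [2/5 + 3/5*2/5, 2/5 + 3/5*1/1) = [16/25, 1/1)
  emit 'd', narrow to [13/25, 16/25)

Answer: symbol=f low=2/5 high=1/1
symbol=d low=13/25 high=16/25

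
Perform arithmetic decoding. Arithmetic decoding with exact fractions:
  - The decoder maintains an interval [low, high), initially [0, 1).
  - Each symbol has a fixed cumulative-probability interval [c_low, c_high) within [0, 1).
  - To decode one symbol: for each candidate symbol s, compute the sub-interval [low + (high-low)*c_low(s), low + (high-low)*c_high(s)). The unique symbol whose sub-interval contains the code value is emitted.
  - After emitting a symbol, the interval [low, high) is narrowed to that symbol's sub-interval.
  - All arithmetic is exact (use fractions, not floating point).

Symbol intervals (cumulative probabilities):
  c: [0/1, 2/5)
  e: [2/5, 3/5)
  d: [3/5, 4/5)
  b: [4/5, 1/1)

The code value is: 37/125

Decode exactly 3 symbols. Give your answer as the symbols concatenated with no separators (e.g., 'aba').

Answer: cdd

Derivation:
Step 1: interval [0/1, 1/1), width = 1/1 - 0/1 = 1/1
  'c': [0/1 + 1/1*0/1, 0/1 + 1/1*2/5) = [0/1, 2/5) <- contains code 37/125
  'e': [0/1 + 1/1*2/5, 0/1 + 1/1*3/5) = [2/5, 3/5)
  'd': [0/1 + 1/1*3/5, 0/1 + 1/1*4/5) = [3/5, 4/5)
  'b': [0/1 + 1/1*4/5, 0/1 + 1/1*1/1) = [4/5, 1/1)
  emit 'c', narrow to [0/1, 2/5)
Step 2: interval [0/1, 2/5), width = 2/5 - 0/1 = 2/5
  'c': [0/1 + 2/5*0/1, 0/1 + 2/5*2/5) = [0/1, 4/25)
  'e': [0/1 + 2/5*2/5, 0/1 + 2/5*3/5) = [4/25, 6/25)
  'd': [0/1 + 2/5*3/5, 0/1 + 2/5*4/5) = [6/25, 8/25) <- contains code 37/125
  'b': [0/1 + 2/5*4/5, 0/1 + 2/5*1/1) = [8/25, 2/5)
  emit 'd', narrow to [6/25, 8/25)
Step 3: interval [6/25, 8/25), width = 8/25 - 6/25 = 2/25
  'c': [6/25 + 2/25*0/1, 6/25 + 2/25*2/5) = [6/25, 34/125)
  'e': [6/25 + 2/25*2/5, 6/25 + 2/25*3/5) = [34/125, 36/125)
  'd': [6/25 + 2/25*3/5, 6/25 + 2/25*4/5) = [36/125, 38/125) <- contains code 37/125
  'b': [6/25 + 2/25*4/5, 6/25 + 2/25*1/1) = [38/125, 8/25)
  emit 'd', narrow to [36/125, 38/125)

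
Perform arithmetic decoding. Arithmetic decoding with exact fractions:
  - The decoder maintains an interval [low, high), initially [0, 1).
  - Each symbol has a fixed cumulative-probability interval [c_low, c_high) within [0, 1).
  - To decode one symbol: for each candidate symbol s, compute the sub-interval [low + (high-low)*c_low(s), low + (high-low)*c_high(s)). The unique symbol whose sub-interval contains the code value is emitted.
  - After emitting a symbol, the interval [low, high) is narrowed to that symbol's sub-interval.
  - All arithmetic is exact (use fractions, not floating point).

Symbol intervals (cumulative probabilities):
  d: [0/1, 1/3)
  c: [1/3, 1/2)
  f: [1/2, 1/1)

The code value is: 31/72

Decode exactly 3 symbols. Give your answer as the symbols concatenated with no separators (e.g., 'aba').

Step 1: interval [0/1, 1/1), width = 1/1 - 0/1 = 1/1
  'd': [0/1 + 1/1*0/1, 0/1 + 1/1*1/3) = [0/1, 1/3)
  'c': [0/1 + 1/1*1/3, 0/1 + 1/1*1/2) = [1/3, 1/2) <- contains code 31/72
  'f': [0/1 + 1/1*1/2, 0/1 + 1/1*1/1) = [1/2, 1/1)
  emit 'c', narrow to [1/3, 1/2)
Step 2: interval [1/3, 1/2), width = 1/2 - 1/3 = 1/6
  'd': [1/3 + 1/6*0/1, 1/3 + 1/6*1/3) = [1/3, 7/18)
  'c': [1/3 + 1/6*1/3, 1/3 + 1/6*1/2) = [7/18, 5/12)
  'f': [1/3 + 1/6*1/2, 1/3 + 1/6*1/1) = [5/12, 1/2) <- contains code 31/72
  emit 'f', narrow to [5/12, 1/2)
Step 3: interval [5/12, 1/2), width = 1/2 - 5/12 = 1/12
  'd': [5/12 + 1/12*0/1, 5/12 + 1/12*1/3) = [5/12, 4/9) <- contains code 31/72
  'c': [5/12 + 1/12*1/3, 5/12 + 1/12*1/2) = [4/9, 11/24)
  'f': [5/12 + 1/12*1/2, 5/12 + 1/12*1/1) = [11/24, 1/2)
  emit 'd', narrow to [5/12, 4/9)

Answer: cfd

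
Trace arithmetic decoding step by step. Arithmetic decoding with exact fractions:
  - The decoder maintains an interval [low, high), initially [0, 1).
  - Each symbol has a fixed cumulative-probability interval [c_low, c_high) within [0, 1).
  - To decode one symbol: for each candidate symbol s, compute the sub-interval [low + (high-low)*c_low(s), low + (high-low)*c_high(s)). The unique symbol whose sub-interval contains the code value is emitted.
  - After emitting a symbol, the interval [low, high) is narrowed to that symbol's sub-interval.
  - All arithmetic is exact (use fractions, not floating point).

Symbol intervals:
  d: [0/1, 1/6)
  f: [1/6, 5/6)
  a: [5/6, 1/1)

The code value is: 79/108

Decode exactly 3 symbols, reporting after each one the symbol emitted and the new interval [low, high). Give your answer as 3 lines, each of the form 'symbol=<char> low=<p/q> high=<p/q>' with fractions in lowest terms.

Step 1: interval [0/1, 1/1), width = 1/1 - 0/1 = 1/1
  'd': [0/1 + 1/1*0/1, 0/1 + 1/1*1/6) = [0/1, 1/6)
  'f': [0/1 + 1/1*1/6, 0/1 + 1/1*5/6) = [1/6, 5/6) <- contains code 79/108
  'a': [0/1 + 1/1*5/6, 0/1 + 1/1*1/1) = [5/6, 1/1)
  emit 'f', narrow to [1/6, 5/6)
Step 2: interval [1/6, 5/6), width = 5/6 - 1/6 = 2/3
  'd': [1/6 + 2/3*0/1, 1/6 + 2/3*1/6) = [1/6, 5/18)
  'f': [1/6 + 2/3*1/6, 1/6 + 2/3*5/6) = [5/18, 13/18)
  'a': [1/6 + 2/3*5/6, 1/6 + 2/3*1/1) = [13/18, 5/6) <- contains code 79/108
  emit 'a', narrow to [13/18, 5/6)
Step 3: interval [13/18, 5/6), width = 5/6 - 13/18 = 1/9
  'd': [13/18 + 1/9*0/1, 13/18 + 1/9*1/6) = [13/18, 20/27) <- contains code 79/108
  'f': [13/18 + 1/9*1/6, 13/18 + 1/9*5/6) = [20/27, 22/27)
  'a': [13/18 + 1/9*5/6, 13/18 + 1/9*1/1) = [22/27, 5/6)
  emit 'd', narrow to [13/18, 20/27)

Answer: symbol=f low=1/6 high=5/6
symbol=a low=13/18 high=5/6
symbol=d low=13/18 high=20/27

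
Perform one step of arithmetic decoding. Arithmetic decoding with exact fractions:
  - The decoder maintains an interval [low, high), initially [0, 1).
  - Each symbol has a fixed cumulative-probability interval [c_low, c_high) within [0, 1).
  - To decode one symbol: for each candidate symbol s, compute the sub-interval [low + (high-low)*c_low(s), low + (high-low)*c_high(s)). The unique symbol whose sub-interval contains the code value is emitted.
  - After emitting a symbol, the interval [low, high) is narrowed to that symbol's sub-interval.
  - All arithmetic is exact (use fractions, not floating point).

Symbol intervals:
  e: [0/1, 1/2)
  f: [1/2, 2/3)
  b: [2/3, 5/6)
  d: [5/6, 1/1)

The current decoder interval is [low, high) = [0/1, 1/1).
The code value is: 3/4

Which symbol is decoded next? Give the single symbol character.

Answer: b

Derivation:
Interval width = high − low = 1/1 − 0/1 = 1/1
Scaled code = (code − low) / width = (3/4 − 0/1) / 1/1 = 3/4
  e: [0/1, 1/2) 
  f: [1/2, 2/3) 
  b: [2/3, 5/6) ← scaled code falls here ✓
  d: [5/6, 1/1) 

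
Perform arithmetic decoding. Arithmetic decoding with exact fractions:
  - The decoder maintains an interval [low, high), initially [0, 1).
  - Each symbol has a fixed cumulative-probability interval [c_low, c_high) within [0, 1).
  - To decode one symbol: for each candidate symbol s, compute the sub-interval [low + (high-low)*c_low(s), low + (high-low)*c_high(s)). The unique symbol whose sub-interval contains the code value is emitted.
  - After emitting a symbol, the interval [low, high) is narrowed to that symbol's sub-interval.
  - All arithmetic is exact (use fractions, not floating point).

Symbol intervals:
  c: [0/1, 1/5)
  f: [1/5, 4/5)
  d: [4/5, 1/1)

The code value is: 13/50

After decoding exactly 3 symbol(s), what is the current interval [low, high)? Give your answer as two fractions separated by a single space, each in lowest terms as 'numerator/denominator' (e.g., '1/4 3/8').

Answer: 28/125 37/125

Derivation:
Step 1: interval [0/1, 1/1), width = 1/1 - 0/1 = 1/1
  'c': [0/1 + 1/1*0/1, 0/1 + 1/1*1/5) = [0/1, 1/5)
  'f': [0/1 + 1/1*1/5, 0/1 + 1/1*4/5) = [1/5, 4/5) <- contains code 13/50
  'd': [0/1 + 1/1*4/5, 0/1 + 1/1*1/1) = [4/5, 1/1)
  emit 'f', narrow to [1/5, 4/5)
Step 2: interval [1/5, 4/5), width = 4/5 - 1/5 = 3/5
  'c': [1/5 + 3/5*0/1, 1/5 + 3/5*1/5) = [1/5, 8/25) <- contains code 13/50
  'f': [1/5 + 3/5*1/5, 1/5 + 3/5*4/5) = [8/25, 17/25)
  'd': [1/5 + 3/5*4/5, 1/5 + 3/5*1/1) = [17/25, 4/5)
  emit 'c', narrow to [1/5, 8/25)
Step 3: interval [1/5, 8/25), width = 8/25 - 1/5 = 3/25
  'c': [1/5 + 3/25*0/1, 1/5 + 3/25*1/5) = [1/5, 28/125)
  'f': [1/5 + 3/25*1/5, 1/5 + 3/25*4/5) = [28/125, 37/125) <- contains code 13/50
  'd': [1/5 + 3/25*4/5, 1/5 + 3/25*1/1) = [37/125, 8/25)
  emit 'f', narrow to [28/125, 37/125)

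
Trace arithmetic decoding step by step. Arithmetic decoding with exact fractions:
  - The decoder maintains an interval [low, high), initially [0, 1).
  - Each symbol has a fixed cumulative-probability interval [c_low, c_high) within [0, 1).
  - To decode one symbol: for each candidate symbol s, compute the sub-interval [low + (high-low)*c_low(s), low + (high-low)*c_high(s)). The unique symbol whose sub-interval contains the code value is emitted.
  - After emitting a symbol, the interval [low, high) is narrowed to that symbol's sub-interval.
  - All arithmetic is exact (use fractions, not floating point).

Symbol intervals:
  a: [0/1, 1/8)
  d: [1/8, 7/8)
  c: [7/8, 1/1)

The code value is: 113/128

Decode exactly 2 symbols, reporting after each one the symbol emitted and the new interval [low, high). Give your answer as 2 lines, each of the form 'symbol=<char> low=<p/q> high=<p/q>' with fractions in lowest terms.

Answer: symbol=c low=7/8 high=1/1
symbol=a low=7/8 high=57/64

Derivation:
Step 1: interval [0/1, 1/1), width = 1/1 - 0/1 = 1/1
  'a': [0/1 + 1/1*0/1, 0/1 + 1/1*1/8) = [0/1, 1/8)
  'd': [0/1 + 1/1*1/8, 0/1 + 1/1*7/8) = [1/8, 7/8)
  'c': [0/1 + 1/1*7/8, 0/1 + 1/1*1/1) = [7/8, 1/1) <- contains code 113/128
  emit 'c', narrow to [7/8, 1/1)
Step 2: interval [7/8, 1/1), width = 1/1 - 7/8 = 1/8
  'a': [7/8 + 1/8*0/1, 7/8 + 1/8*1/8) = [7/8, 57/64) <- contains code 113/128
  'd': [7/8 + 1/8*1/8, 7/8 + 1/8*7/8) = [57/64, 63/64)
  'c': [7/8 + 1/8*7/8, 7/8 + 1/8*1/1) = [63/64, 1/1)
  emit 'a', narrow to [7/8, 57/64)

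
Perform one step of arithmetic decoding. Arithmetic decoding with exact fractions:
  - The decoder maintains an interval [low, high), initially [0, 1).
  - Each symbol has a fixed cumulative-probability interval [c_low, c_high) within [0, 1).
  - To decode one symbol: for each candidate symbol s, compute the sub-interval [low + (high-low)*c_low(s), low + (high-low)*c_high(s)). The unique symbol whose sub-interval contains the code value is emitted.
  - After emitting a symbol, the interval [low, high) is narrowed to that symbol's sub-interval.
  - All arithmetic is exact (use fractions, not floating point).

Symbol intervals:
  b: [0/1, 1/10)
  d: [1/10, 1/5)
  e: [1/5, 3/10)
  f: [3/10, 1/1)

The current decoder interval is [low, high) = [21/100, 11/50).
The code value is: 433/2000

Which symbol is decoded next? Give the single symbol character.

Interval width = high − low = 11/50 − 21/100 = 1/100
Scaled code = (code − low) / width = (433/2000 − 21/100) / 1/100 = 13/20
  b: [0/1, 1/10) 
  d: [1/10, 1/5) 
  e: [1/5, 3/10) 
  f: [3/10, 1/1) ← scaled code falls here ✓

Answer: f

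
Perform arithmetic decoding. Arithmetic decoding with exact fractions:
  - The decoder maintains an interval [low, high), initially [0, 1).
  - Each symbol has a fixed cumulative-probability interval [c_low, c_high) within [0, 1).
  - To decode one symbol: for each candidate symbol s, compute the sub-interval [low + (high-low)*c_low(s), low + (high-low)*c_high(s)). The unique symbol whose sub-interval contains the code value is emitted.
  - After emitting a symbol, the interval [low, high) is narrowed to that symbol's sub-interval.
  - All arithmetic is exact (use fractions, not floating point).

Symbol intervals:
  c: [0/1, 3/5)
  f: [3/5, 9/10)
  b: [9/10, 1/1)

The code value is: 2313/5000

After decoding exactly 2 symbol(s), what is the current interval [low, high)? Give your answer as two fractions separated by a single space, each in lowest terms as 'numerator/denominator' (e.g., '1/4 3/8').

Step 1: interval [0/1, 1/1), width = 1/1 - 0/1 = 1/1
  'c': [0/1 + 1/1*0/1, 0/1 + 1/1*3/5) = [0/1, 3/5) <- contains code 2313/5000
  'f': [0/1 + 1/1*3/5, 0/1 + 1/1*9/10) = [3/5, 9/10)
  'b': [0/1 + 1/1*9/10, 0/1 + 1/1*1/1) = [9/10, 1/1)
  emit 'c', narrow to [0/1, 3/5)
Step 2: interval [0/1, 3/5), width = 3/5 - 0/1 = 3/5
  'c': [0/1 + 3/5*0/1, 0/1 + 3/5*3/5) = [0/1, 9/25)
  'f': [0/1 + 3/5*3/5, 0/1 + 3/5*9/10) = [9/25, 27/50) <- contains code 2313/5000
  'b': [0/1 + 3/5*9/10, 0/1 + 3/5*1/1) = [27/50, 3/5)
  emit 'f', narrow to [9/25, 27/50)

Answer: 9/25 27/50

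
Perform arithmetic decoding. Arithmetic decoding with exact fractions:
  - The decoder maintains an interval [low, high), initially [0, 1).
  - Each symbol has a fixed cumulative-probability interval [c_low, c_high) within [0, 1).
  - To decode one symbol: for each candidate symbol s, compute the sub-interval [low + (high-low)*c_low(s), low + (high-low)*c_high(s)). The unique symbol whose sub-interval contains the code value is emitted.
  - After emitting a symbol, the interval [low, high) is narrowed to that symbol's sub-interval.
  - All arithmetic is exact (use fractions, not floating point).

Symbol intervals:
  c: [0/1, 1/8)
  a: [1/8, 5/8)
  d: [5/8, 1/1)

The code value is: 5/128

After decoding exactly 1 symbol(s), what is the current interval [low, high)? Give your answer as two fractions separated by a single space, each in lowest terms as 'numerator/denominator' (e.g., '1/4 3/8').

Step 1: interval [0/1, 1/1), width = 1/1 - 0/1 = 1/1
  'c': [0/1 + 1/1*0/1, 0/1 + 1/1*1/8) = [0/1, 1/8) <- contains code 5/128
  'a': [0/1 + 1/1*1/8, 0/1 + 1/1*5/8) = [1/8, 5/8)
  'd': [0/1 + 1/1*5/8, 0/1 + 1/1*1/1) = [5/8, 1/1)
  emit 'c', narrow to [0/1, 1/8)

Answer: 0/1 1/8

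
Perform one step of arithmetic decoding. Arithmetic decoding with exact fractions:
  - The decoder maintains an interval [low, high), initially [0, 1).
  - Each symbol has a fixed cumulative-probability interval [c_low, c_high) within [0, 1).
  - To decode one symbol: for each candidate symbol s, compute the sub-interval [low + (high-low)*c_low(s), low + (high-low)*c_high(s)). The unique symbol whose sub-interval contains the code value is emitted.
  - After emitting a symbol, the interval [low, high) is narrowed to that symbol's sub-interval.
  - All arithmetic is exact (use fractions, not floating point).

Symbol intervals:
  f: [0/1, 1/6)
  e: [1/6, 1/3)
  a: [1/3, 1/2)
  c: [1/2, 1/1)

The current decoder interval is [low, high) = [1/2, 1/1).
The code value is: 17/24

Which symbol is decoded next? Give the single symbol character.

Answer: a

Derivation:
Interval width = high − low = 1/1 − 1/2 = 1/2
Scaled code = (code − low) / width = (17/24 − 1/2) / 1/2 = 5/12
  f: [0/1, 1/6) 
  e: [1/6, 1/3) 
  a: [1/3, 1/2) ← scaled code falls here ✓
  c: [1/2, 1/1) 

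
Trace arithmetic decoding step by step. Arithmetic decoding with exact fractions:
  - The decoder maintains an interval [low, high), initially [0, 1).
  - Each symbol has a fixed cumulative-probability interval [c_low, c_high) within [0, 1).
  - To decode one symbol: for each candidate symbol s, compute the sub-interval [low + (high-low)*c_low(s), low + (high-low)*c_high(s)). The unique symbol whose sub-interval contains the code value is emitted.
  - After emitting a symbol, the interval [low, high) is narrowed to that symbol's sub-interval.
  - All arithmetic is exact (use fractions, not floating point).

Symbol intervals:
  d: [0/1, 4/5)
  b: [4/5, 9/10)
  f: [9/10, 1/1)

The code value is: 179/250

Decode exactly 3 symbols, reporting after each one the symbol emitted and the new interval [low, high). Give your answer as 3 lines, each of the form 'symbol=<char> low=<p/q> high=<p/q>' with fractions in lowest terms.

Answer: symbol=d low=0/1 high=4/5
symbol=b low=16/25 high=18/25
symbol=f low=89/125 high=18/25

Derivation:
Step 1: interval [0/1, 1/1), width = 1/1 - 0/1 = 1/1
  'd': [0/1 + 1/1*0/1, 0/1 + 1/1*4/5) = [0/1, 4/5) <- contains code 179/250
  'b': [0/1 + 1/1*4/5, 0/1 + 1/1*9/10) = [4/5, 9/10)
  'f': [0/1 + 1/1*9/10, 0/1 + 1/1*1/1) = [9/10, 1/1)
  emit 'd', narrow to [0/1, 4/5)
Step 2: interval [0/1, 4/5), width = 4/5 - 0/1 = 4/5
  'd': [0/1 + 4/5*0/1, 0/1 + 4/5*4/5) = [0/1, 16/25)
  'b': [0/1 + 4/5*4/5, 0/1 + 4/5*9/10) = [16/25, 18/25) <- contains code 179/250
  'f': [0/1 + 4/5*9/10, 0/1 + 4/5*1/1) = [18/25, 4/5)
  emit 'b', narrow to [16/25, 18/25)
Step 3: interval [16/25, 18/25), width = 18/25 - 16/25 = 2/25
  'd': [16/25 + 2/25*0/1, 16/25 + 2/25*4/5) = [16/25, 88/125)
  'b': [16/25 + 2/25*4/5, 16/25 + 2/25*9/10) = [88/125, 89/125)
  'f': [16/25 + 2/25*9/10, 16/25 + 2/25*1/1) = [89/125, 18/25) <- contains code 179/250
  emit 'f', narrow to [89/125, 18/25)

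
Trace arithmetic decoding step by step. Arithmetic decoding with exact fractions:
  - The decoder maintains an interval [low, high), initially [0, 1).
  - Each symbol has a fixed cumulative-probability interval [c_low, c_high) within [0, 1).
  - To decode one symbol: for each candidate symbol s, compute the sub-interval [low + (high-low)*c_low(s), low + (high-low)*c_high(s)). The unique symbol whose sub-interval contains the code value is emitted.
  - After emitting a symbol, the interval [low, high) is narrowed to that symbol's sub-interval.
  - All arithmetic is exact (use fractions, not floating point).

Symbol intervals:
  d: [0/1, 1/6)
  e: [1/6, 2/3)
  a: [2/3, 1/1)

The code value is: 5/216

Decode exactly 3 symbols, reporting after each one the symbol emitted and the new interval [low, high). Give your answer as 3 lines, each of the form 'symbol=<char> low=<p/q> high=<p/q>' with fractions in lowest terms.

Step 1: interval [0/1, 1/1), width = 1/1 - 0/1 = 1/1
  'd': [0/1 + 1/1*0/1, 0/1 + 1/1*1/6) = [0/1, 1/6) <- contains code 5/216
  'e': [0/1 + 1/1*1/6, 0/1 + 1/1*2/3) = [1/6, 2/3)
  'a': [0/1 + 1/1*2/3, 0/1 + 1/1*1/1) = [2/3, 1/1)
  emit 'd', narrow to [0/1, 1/6)
Step 2: interval [0/1, 1/6), width = 1/6 - 0/1 = 1/6
  'd': [0/1 + 1/6*0/1, 0/1 + 1/6*1/6) = [0/1, 1/36) <- contains code 5/216
  'e': [0/1 + 1/6*1/6, 0/1 + 1/6*2/3) = [1/36, 1/9)
  'a': [0/1 + 1/6*2/3, 0/1 + 1/6*1/1) = [1/9, 1/6)
  emit 'd', narrow to [0/1, 1/36)
Step 3: interval [0/1, 1/36), width = 1/36 - 0/1 = 1/36
  'd': [0/1 + 1/36*0/1, 0/1 + 1/36*1/6) = [0/1, 1/216)
  'e': [0/1 + 1/36*1/6, 0/1 + 1/36*2/3) = [1/216, 1/54)
  'a': [0/1 + 1/36*2/3, 0/1 + 1/36*1/1) = [1/54, 1/36) <- contains code 5/216
  emit 'a', narrow to [1/54, 1/36)

Answer: symbol=d low=0/1 high=1/6
symbol=d low=0/1 high=1/36
symbol=a low=1/54 high=1/36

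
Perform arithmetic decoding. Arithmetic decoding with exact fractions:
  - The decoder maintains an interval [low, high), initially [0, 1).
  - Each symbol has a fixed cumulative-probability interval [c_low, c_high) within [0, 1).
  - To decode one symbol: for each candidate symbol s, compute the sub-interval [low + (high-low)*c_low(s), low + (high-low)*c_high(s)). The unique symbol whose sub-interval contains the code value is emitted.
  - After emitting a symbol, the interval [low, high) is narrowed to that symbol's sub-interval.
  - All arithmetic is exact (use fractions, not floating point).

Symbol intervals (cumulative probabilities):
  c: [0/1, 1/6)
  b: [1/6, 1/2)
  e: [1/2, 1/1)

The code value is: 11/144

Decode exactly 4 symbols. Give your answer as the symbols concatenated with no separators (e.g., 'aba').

Step 1: interval [0/1, 1/1), width = 1/1 - 0/1 = 1/1
  'c': [0/1 + 1/1*0/1, 0/1 + 1/1*1/6) = [0/1, 1/6) <- contains code 11/144
  'b': [0/1 + 1/1*1/6, 0/1 + 1/1*1/2) = [1/6, 1/2)
  'e': [0/1 + 1/1*1/2, 0/1 + 1/1*1/1) = [1/2, 1/1)
  emit 'c', narrow to [0/1, 1/6)
Step 2: interval [0/1, 1/6), width = 1/6 - 0/1 = 1/6
  'c': [0/1 + 1/6*0/1, 0/1 + 1/6*1/6) = [0/1, 1/36)
  'b': [0/1 + 1/6*1/6, 0/1 + 1/6*1/2) = [1/36, 1/12) <- contains code 11/144
  'e': [0/1 + 1/6*1/2, 0/1 + 1/6*1/1) = [1/12, 1/6)
  emit 'b', narrow to [1/36, 1/12)
Step 3: interval [1/36, 1/12), width = 1/12 - 1/36 = 1/18
  'c': [1/36 + 1/18*0/1, 1/36 + 1/18*1/6) = [1/36, 1/27)
  'b': [1/36 + 1/18*1/6, 1/36 + 1/18*1/2) = [1/27, 1/18)
  'e': [1/36 + 1/18*1/2, 1/36 + 1/18*1/1) = [1/18, 1/12) <- contains code 11/144
  emit 'e', narrow to [1/18, 1/12)
Step 4: interval [1/18, 1/12), width = 1/12 - 1/18 = 1/36
  'c': [1/18 + 1/36*0/1, 1/18 + 1/36*1/6) = [1/18, 13/216)
  'b': [1/18 + 1/36*1/6, 1/18 + 1/36*1/2) = [13/216, 5/72)
  'e': [1/18 + 1/36*1/2, 1/18 + 1/36*1/1) = [5/72, 1/12) <- contains code 11/144
  emit 'e', narrow to [5/72, 1/12)

Answer: cbee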